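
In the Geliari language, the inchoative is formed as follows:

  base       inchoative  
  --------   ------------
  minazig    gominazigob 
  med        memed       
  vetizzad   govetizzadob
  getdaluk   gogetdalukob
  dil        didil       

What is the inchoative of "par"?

"par" has 1 vowel. The stems with 1 vowel (dil → didil, med → memed) repeat the first consonant+vowel as a prefix.
The other pattern: stems with 3 vowels add go- … -ob around the stem.
So par → papar.

papar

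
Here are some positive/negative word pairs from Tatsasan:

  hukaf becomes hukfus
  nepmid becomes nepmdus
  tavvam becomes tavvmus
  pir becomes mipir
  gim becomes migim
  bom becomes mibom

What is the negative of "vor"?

mivor

"vor" has 1 vowel. The stems with 1 vowel (pir → mipir, gim → migim, bom → mibom) add the prefix mi-.
So vor → mivor.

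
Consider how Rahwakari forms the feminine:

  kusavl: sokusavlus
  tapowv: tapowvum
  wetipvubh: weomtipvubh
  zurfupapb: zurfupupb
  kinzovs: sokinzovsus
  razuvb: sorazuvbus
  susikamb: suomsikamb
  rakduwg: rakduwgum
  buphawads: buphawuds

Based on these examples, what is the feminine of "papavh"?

sopapavhus

"papavh" has second-to-last letter 'v'. The stems whose second-to-last letter is 'v' (kinzovs → sokinzovsus, razuvb → sorazuvbus, kusavl → sokusavlus) add so- … -us around the stem.
The other patterns: stems whose second-to-last letter is 'w' add -um; stems whose second-to-last letter is 'd' or 'p' change the last vowel to 'u'; stems whose second-to-last letter is 'b' or 'm' insert -om- after the first vowel.
So papavh → sopapavhus.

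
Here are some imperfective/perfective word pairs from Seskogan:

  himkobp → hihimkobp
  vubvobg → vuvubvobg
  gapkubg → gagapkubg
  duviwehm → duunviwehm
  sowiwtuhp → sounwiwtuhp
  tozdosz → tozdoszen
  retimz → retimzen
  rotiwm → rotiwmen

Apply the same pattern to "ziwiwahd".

ziunwiwahd

himkobp and sowiwtuhp both end in -p yet inflect differently (hihimkobp, sounwiwtuhp), so the final letter is not what conditions the rule; the second-to-last letter is.
"ziwiwahd" has second-to-last letter 'h'. The stems whose second-to-last letter is 'h' (duviwehm → duunviwehm, sowiwtuhp → sounwiwtuhp) insert -un- after the first vowel.
The other patterns: stems whose second-to-last letter is 'b' repeat the first consonant+vowel as a prefix; stems whose second-to-last letter is 'm', 's' or 'w' add -en.
So ziwiwahd → ziunwiwahd.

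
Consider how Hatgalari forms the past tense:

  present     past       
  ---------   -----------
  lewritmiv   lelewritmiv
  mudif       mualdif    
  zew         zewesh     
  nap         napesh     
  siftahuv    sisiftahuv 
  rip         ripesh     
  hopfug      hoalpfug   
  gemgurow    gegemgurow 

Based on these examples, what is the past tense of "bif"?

bifesh

zew and gemgurow both end in -w yet inflect differently (zewesh, gegemgurow), so the final letter is not what conditions the rule; the number of vowels is.
"bif" has 1 vowel. The stems with 1 vowel (rip → ripesh, zew → zewesh, nap → napesh) add -esh.
The other patterns: stems with 2 vowels insert -al- after the first vowel; stems with 3 vowels repeat the first consonant+vowel as a prefix.
So bif → bifesh.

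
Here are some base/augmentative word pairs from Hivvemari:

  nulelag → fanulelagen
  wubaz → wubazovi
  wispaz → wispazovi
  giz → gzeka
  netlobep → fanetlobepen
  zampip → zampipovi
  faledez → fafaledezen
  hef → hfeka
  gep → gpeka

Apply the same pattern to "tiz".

tzeka

giz and wubaz both end in -z yet inflect differently (gzeka, wubazovi), so the final letter is not what conditions the rule; the number of vowels is.
"tiz" has 1 vowel. The stems with 1 vowel (hef → hfeka, gep → gpeka, giz → gzeka) delete the last vowel and add -eka.
So tiz → tzeka.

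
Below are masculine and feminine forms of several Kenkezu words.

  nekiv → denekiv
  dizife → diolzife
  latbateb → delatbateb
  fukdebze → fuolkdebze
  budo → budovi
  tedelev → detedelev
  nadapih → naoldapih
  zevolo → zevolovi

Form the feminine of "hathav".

dehathav

dizife and latbateb both have last vowel 'e' yet inflect differently (diolzife, delatbateb), so the last vowel is not what conditions the rule; the final letter is.
"hathav" ends in -v. The stems ending in -v (nekiv → denekiv, tedelev → detedelev) add the prefix de-.
So hathav → dehathav.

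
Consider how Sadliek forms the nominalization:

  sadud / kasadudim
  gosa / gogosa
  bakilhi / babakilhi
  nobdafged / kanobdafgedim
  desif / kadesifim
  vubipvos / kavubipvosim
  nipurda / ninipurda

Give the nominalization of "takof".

katakofim

bakilhi and desif both have last vowel 'i' yet inflect differently (babakilhi, kadesifim), so the last vowel is not what conditions the rule; whether the stem ends in a vowel or a consonant is.
"takof" ends in a consonant. The stems ending in a consonant (vubipvos → kavubipvosim, sadud → kasadudim, nobdafged → kanobdafgedim) add ka- … -im around the stem.
The other pattern: stems ending in a vowel repeat the first consonant+vowel as a prefix.
So takof → katakofim.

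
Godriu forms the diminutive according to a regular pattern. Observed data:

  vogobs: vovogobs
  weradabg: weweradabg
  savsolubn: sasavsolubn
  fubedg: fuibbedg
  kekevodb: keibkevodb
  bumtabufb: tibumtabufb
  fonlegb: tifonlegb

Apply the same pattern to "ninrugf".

tininrugf

"ninrugf" has second-to-last letter 'g'. The one such stem in the data (fonlegb → tifonlegb) adds the prefix ti-, so the same rule applies.
So ninrugf → tininrugf.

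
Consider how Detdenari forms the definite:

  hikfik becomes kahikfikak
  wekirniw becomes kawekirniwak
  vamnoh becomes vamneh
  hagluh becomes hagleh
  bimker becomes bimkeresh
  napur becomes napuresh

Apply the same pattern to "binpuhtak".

kabinpuhtakak

hagluh and napur both have last vowel 'u' yet inflect differently (hagleh, napuresh), so the last vowel is not what conditions the rule; the final letter is.
"binpuhtak" ends in -k. The one such stem in the data (hikfik → kahikfikak) adds ka- … -ak around the stem, so the same rule applies.
The other patterns: stems ending in -h change the last vowel to 'e'; stems ending in -r add -esh.
So binpuhtak → kabinpuhtakak.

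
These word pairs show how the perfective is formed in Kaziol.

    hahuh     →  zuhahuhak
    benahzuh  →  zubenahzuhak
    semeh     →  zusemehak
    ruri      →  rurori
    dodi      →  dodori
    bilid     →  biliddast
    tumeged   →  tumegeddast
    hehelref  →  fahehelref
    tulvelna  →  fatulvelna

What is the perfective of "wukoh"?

zuwukohak

"wukoh" ends in -h. The stems ending in -h (hahuh → zuhahuhak, benahzuh → zubenahzuhak, semeh → zusemehak) add zu- … -ak around the stem.
So wukoh → zuwukohak.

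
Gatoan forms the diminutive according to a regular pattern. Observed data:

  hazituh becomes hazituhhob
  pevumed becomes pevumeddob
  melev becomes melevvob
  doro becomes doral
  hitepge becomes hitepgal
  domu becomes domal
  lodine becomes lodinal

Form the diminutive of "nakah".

nakahhob

pevumed and hitepge both have last vowel 'e' yet inflect differently (pevumeddob, hitepgal), so the last vowel is not what conditions the rule; whether the stem ends in a vowel or a consonant is.
"nakah" ends in a consonant. The stems ending in a consonant (hazituh → hazituhhob, pevumed → pevumeddob, melev → melevvob) double the final consonant and add -ob.
The other pattern: stems ending in a vowel drop the final letter and add -al.
So nakah → nakahhob.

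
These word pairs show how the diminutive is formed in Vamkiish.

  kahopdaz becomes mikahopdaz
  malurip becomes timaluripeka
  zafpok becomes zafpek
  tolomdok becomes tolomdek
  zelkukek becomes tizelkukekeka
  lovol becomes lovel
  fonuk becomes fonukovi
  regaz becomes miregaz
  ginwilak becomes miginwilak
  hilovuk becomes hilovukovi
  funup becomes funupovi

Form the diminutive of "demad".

"demad" has last vowel 'a'. The stems whose last vowel is 'a' (ginwilak → miginwilak, regaz → miregaz, kahopdaz → mikahopdaz) add the prefix mi-.
The other patterns: stems whose last vowel is 'e' or 'i' add ti- … -eka around the stem; stems whose last vowel is 'o' change the last vowel to 'e'; stems whose last vowel is 'u' add -ovi.
So demad → midemad.

midemad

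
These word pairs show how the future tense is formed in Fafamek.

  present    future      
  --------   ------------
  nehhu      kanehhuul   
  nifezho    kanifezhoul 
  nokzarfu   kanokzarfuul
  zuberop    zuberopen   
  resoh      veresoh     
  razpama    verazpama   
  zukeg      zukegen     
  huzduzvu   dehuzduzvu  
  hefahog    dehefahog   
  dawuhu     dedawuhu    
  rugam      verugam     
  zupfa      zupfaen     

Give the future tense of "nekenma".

kanekenmaul

razpama and zupfa both end in -a yet inflect differently (verazpama, zupfaen), so the final letter is not what conditions the rule; the first letter is.
"nekenma" begins with n-. The stems beginning with n- (nokzarfu → kanokzarfuul, nehhu → kanehhuul, nifezho → kanifezhoul) add ka- … -ul around the stem.
The other patterns: stems beginning with r- add the prefix ve-; stems beginning with z- add -en; stems beginning with d- or h- add the prefix de-.
So nekenma → kanekenmaul.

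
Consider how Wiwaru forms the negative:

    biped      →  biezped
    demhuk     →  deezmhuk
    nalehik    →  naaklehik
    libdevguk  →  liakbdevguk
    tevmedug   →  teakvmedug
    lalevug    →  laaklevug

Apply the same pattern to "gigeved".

"gigeved" has 3 vowels. The stems with 3 vowels (nalehik → naaklehik, libdevguk → liakbdevguk, tevmedug → teakvmedug) insert -ak- after the first vowel.
The other pattern: stems with 2 vowels insert -ez- after the first vowel.
So gigeved → giakgeved.

giakgeved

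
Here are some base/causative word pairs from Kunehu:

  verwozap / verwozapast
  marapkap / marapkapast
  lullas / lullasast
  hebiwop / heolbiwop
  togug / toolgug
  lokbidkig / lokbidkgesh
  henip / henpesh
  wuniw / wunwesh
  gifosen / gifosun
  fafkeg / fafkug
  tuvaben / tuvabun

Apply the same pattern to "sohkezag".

sohkezagast

verwozap and hebiwop both end in -p yet inflect differently (verwozapast, heolbiwop), so the final letter is not what conditions the rule; the last vowel is.
"sohkezag" has last vowel 'a'. The stems whose last vowel is 'a' (verwozap → verwozapast, marapkap → marapkapast, lullas → lullasast) add -ast.
The other patterns: stems whose last vowel is 'o' or 'u' insert -ol- after the first vowel; stems whose last vowel is 'i' delete the last vowel and add -esh; stems whose last vowel is 'e' change the last vowel to 'u'.
So sohkezag → sohkezagast.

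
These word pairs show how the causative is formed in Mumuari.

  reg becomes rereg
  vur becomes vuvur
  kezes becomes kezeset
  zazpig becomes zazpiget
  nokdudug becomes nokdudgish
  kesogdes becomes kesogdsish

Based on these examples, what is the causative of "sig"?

sisig

reg and zazpig both end in -g yet inflect differently (rereg, zazpiget), so the final letter is not what conditions the rule; the number of vowels is.
"sig" has 1 vowel. The stems with 1 vowel (reg → rereg, vur → vuvur) repeat the first consonant+vowel as a prefix.
The other patterns: stems with 2 vowels add -et; stems with 3 vowels delete the last vowel and add -ish.
So sig → sisig.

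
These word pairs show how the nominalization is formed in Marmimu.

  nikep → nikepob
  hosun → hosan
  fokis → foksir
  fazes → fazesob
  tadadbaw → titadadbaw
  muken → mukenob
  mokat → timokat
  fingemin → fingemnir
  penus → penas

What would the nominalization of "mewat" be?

hosun and fingemin both end in -n yet inflect differently (hosan, fingemnir), so the final letter is not what conditions the rule; the last vowel is.
"mewat" has last vowel 'a'. The stems whose last vowel is 'a' (tadadbaw → titadadbaw, mokat → timokat) add the prefix ti-.
The other patterns: stems whose last vowel is 'u' change the last vowel to 'a'; stems whose last vowel is 'i' delete the last vowel and add -ir; stems whose last vowel is 'e' add -ob.
So mewat → timewat.

timewat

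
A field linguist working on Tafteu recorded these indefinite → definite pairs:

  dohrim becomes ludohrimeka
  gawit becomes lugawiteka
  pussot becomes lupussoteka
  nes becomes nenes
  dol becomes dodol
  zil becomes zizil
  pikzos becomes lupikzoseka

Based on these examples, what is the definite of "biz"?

bibiz

nes and pikzos both end in -s yet inflect differently (nenes, lupikzoseka), so the final letter is not what conditions the rule; the number of vowels is.
"biz" has 1 vowel. The stems with 1 vowel (nes → nenes, zil → zizil, dol → dodol) repeat the first consonant+vowel as a prefix.
So biz → bibiz.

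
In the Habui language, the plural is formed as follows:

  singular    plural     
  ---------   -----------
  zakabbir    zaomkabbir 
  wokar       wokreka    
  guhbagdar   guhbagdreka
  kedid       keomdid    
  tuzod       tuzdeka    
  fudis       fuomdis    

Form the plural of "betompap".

zakabbir and guhbagdar both end in -r yet inflect differently (zaomkabbir, guhbagdreka), so the final letter is not what conditions the rule; the last vowel is.
"betompap" has last vowel 'a'. The stems whose last vowel is 'a' (guhbagdar → guhbagdreka, wokar → wokreka) delete the last vowel and add -eka.
So betompap → betomppeka.

betomppeka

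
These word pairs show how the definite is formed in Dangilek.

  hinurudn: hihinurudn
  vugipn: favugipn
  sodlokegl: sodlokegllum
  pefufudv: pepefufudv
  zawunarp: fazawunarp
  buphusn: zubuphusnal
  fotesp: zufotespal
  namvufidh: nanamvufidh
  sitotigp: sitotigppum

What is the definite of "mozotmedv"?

momozotmedv

hinurudn and buphusn both end in -n yet inflect differently (hihinurudn, zubuphusnal), so the final letter is not what conditions the rule; the second-to-last letter is.
"mozotmedv" has second-to-last letter 'd'. The stems whose second-to-last letter is 'd' (namvufidh → nanamvufidh, hinurudn → hihinurudn, pefufudv → pepefufudv) repeat the first consonant+vowel as a prefix.
So mozotmedv → momozotmedv.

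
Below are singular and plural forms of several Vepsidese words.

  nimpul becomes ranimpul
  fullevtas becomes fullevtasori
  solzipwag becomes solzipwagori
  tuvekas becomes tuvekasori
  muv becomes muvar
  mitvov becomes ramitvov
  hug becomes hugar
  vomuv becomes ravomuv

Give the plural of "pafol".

muv and vomuv both end in -v yet inflect differently (muvar, ravomuv), so the final letter is not what conditions the rule; the number of vowels is.
"pafol" has 2 vowels. The stems with 2 vowels (vomuv → ravomuv, nimpul → ranimpul, mitvov → ramitvov) add the prefix ra-.
The other patterns: stems with 1 vowel add -ar; stems with 3 vowels add -ori.
So pafol → rapafol.

rapafol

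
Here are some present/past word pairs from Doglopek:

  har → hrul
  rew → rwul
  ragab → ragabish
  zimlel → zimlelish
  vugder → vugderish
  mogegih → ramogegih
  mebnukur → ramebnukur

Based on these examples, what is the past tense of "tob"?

har and vugder both end in -r yet inflect differently (hrul, vugderish), so the final letter is not what conditions the rule; the number of vowels is.
"tob" has 1 vowel. The stems with 1 vowel (har → hrul, rew → rwul) delete the last vowel and add -ul.
The other patterns: stems with 2 vowels add -ish; stems with 3 vowels add the prefix ra-.
So tob → tbul.

tbul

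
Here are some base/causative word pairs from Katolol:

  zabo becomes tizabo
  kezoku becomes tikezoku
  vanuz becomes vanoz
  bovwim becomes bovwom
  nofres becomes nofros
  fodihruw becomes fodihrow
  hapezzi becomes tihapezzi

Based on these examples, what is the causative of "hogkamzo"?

tihogkamzo

"hogkamzo" ends in a vowel. The stems ending in a vowel (hapezzi → tihapezzi, kezoku → tikezoku, zabo → tizabo) add the prefix ti-.
So hogkamzo → tihogkamzo.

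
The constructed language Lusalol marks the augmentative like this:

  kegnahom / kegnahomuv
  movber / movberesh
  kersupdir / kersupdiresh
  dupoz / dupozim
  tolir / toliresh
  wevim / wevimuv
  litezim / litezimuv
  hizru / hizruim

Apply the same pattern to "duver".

duveresh

litezim and tolir both have last vowel 'i' yet inflect differently (litezimuv, toliresh), so the last vowel is not what conditions the rule; the final letter is.
"duver" ends in -r. The stems ending in -r (tolir → toliresh, movber → movberesh, kersupdir → kersupdiresh) add -esh.
The other patterns: stems ending in -m add -uv; stems ending in -u or -z add -im.
So duver → duveresh.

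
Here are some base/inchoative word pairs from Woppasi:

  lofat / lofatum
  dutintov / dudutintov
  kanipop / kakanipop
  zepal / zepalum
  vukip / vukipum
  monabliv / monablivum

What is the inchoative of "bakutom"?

"bakutom" has last vowel 'o'. The stems whose last vowel is 'o' (kanipop → kakanipop, dutintov → dudutintov) repeat the first consonant+vowel as a prefix.
So bakutom → babakutom.

babakutom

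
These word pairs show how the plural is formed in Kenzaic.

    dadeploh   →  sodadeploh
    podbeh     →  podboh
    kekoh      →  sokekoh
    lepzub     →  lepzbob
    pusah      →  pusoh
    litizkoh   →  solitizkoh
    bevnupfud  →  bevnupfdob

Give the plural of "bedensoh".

litizkoh and pusah both end in -h yet inflect differently (solitizkoh, pusoh), so the final letter is not what conditions the rule; the last vowel is.
"bedensoh" has last vowel 'o'. The stems whose last vowel is 'o' (litizkoh → solitizkoh, dadeploh → sodadeploh, kekoh → sokekoh) add the prefix so-.
The other patterns: stems whose last vowel is 'u' delete the last vowel and add -ob; stems whose last vowel is 'a' or 'e' change the last vowel to 'o'.
So bedensoh → sobedensoh.

sobedensoh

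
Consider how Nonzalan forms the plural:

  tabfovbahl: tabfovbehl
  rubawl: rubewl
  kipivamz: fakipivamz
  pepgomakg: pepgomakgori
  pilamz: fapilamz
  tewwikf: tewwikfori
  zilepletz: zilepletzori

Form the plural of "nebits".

pilamz and zilepletz both end in -z yet inflect differently (fapilamz, zilepletzori), so the final letter is not what conditions the rule; the second-to-last letter is.
"nebits" has second-to-last letter 't'. The one such stem in the data (zilepletz → zilepletzori) adds -ori, so the same rule applies.
So nebits → nebitsori.

nebitsori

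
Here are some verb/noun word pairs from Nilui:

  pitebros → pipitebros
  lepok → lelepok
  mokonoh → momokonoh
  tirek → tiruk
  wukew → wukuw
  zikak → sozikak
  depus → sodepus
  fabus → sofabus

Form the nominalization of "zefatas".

"zefatas" has last vowel 'a'. The one such stem in the data (zikak → sozikak) adds the prefix so-, so the same rule applies.
The other patterns: stems whose last vowel is 'o' repeat the first consonant+vowel as a prefix; stems whose last vowel is 'e' change the last vowel to 'u'.
So zefatas → sozefatas.

sozefatas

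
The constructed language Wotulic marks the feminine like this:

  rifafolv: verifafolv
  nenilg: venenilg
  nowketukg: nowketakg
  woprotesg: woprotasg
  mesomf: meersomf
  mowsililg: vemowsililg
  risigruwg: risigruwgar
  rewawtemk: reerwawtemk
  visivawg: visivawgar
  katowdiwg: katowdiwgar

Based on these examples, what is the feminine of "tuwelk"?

vetuwelk

mowsililg and risigruwg both end in -g yet inflect differently (vemowsililg, risigruwgar), so the final letter is not what conditions the rule; the second-to-last letter is.
"tuwelk" has second-to-last letter 'l'. The stems whose second-to-last letter is 'l' (mowsililg → vemowsililg, rifafolv → verifafolv, nenilg → venenilg) add the prefix ve-.
The other patterns: stems whose second-to-last letter is 'w' add -ar; stems whose second-to-last letter is 'm' insert -er- after the first vowel; stems whose second-to-last letter is 'k' or 's' change the last vowel to 'a'.
So tuwelk → vetuwelk.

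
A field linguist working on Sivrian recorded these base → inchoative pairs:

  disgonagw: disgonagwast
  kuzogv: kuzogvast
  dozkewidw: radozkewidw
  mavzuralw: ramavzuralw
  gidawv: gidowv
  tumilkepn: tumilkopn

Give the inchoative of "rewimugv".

rewimugvast

"rewimugv" has second-to-last letter 'g'. The stems whose second-to-last letter is 'g' (disgonagw → disgonagwast, kuzogv → kuzogvast) add -ast.
So rewimugv → rewimugvast.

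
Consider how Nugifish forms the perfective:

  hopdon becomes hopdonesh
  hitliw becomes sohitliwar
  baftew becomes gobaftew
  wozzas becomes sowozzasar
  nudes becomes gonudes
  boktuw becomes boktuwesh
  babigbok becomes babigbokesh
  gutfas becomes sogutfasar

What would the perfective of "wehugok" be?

wehugokesh

baftew and boktuw both end in -w yet inflect differently (gobaftew, boktuwesh), so the final letter is not what conditions the rule; the last vowel is.
"wehugok" has last vowel 'o'. The stems whose last vowel is 'o' (babigbok → babigbokesh, hopdon → hopdonesh) add -esh.
The other patterns: stems whose last vowel is 'e' add the prefix go-; stems whose last vowel is 'a' or 'i' add so- … -ar around the stem.
So wehugok → wehugokesh.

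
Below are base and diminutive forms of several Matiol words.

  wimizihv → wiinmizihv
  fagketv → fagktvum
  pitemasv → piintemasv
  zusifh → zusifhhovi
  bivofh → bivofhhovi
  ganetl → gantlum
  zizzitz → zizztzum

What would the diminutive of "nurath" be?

fagketv and pitemasv both end in -v yet inflect differently (fagktvum, piintemasv), so the final letter is not what conditions the rule; the second-to-last letter is.
"nurath" has second-to-last letter 't'. The stems whose second-to-last letter is 't' (ganetl → gantlum, fagketv → fagktvum, zizzitz → zizztzum) delete the last vowel and add -um.
So nurath → nurthum.

nurthum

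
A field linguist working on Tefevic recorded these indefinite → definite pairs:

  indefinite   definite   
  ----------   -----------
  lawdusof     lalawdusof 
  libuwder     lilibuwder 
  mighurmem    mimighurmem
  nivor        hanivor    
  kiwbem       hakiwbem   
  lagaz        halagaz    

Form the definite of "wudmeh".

hawudmeh

"wudmeh" has 2 vowels. The stems with 2 vowels (nivor → hanivor, kiwbem → hakiwbem, lagaz → halagaz) add the prefix ha-.
So wudmeh → hawudmeh.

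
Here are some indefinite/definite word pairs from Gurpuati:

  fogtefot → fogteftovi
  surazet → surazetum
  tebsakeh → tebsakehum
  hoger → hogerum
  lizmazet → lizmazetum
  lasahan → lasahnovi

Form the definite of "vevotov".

vevotvovi

surazet and fogtefot both end in -t yet inflect differently (surazetum, fogteftovi), so the final letter is not what conditions the rule; the last vowel is.
"vevotov" has last vowel 'o'. The one such stem in the data (fogtefot → fogteftovi) deletes the last vowel and adds -ovi (as does lasahan), so the same rule applies.
The other pattern: stems whose last vowel is 'e' add -um.
So vevotov → vevotvovi.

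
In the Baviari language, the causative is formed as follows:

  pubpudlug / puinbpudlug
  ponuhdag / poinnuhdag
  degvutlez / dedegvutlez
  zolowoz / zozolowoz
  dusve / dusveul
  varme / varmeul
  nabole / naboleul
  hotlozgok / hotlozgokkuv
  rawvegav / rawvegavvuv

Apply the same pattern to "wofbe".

wofbeul

degvutlez and dusve both have last vowel 'e' yet inflect differently (dedegvutlez, dusveul), so the last vowel is not what conditions the rule; the final letter is.
"wofbe" ends in -e. The stems ending in -e (dusve → dusveul, varme → varmeul, nabole → naboleul) add -ul.
So wofbe → wofbeul.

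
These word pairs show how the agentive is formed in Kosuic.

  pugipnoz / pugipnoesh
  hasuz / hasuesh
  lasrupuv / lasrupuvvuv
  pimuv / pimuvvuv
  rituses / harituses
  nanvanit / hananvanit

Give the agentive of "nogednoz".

nogednoesh

hasuz and lasrupuv both have last vowel 'u' yet inflect differently (hasuesh, lasrupuvvuv), so the last vowel is not what conditions the rule; the final letter is.
"nogednoz" ends in -z. The stems ending in -z (pugipnoz → pugipnoesh, hasuz → hasuesh) drop the final letter and add -esh.
The other patterns: stems ending in -v double the final consonant and add -uv; stems ending in -s or -t add the prefix ha-.
So nogednoz → nogednoesh.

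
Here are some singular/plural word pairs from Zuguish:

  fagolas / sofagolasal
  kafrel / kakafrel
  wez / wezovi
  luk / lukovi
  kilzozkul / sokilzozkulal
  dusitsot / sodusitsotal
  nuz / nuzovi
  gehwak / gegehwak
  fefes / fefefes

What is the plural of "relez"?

rerelez

luk and gehwak both end in -k yet inflect differently (lukovi, gegehwak), so the final letter is not what conditions the rule; the number of vowels is.
"relez" has 2 vowels. The stems with 2 vowels (gehwak → gegehwak, fefes → fefefes, kafrel → kakafrel) repeat the first consonant+vowel as a prefix.
The other patterns: stems with 1 vowel add -ovi; stems with 3 vowels add so- … -al around the stem.
So relez → rerelez.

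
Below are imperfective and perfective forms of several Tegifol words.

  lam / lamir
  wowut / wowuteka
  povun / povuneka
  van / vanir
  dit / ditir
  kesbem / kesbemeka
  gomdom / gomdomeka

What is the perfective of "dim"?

dimir

povun and van both end in -n yet inflect differently (povuneka, vanir), so the final letter is not what conditions the rule; the number of vowels is.
"dim" has 1 vowel. The stems with 1 vowel (van → vanir, dit → ditir, lam → lamir) add -ir.
The other pattern: stems with 2 vowels add -eka.
So dim → dimir.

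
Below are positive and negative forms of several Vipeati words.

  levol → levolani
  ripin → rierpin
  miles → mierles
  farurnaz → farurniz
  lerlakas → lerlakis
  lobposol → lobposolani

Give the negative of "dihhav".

dihhiv

"dihhav" has last vowel 'a'. The stems whose last vowel is 'a' (farurnaz → farurniz, lerlakas → lerlakis) change the last vowel to 'i'.
The other patterns: stems whose last vowel is 'o' add -ani; stems whose last vowel is 'e' or 'i' insert -er- after the first vowel.
So dihhav → dihhiv.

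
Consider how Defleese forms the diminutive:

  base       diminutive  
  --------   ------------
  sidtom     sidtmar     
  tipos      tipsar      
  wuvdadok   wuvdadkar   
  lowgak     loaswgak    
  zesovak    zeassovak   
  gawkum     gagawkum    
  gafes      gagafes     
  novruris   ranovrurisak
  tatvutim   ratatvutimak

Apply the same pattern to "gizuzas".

giaszuzas

"gizuzas" has last vowel 'a'. The stems whose last vowel is 'a' (lowgak → loaswgak, zesovak → zeassovak) insert -as- after the first vowel.
The other patterns: stems whose last vowel is 'o' delete the last vowel and add -ar; stems whose last vowel is 'e' or 'u' repeat the first consonant+vowel as a prefix; stems whose last vowel is 'i' add ra- … -ak around the stem.
So gizuzas → giaszuzas.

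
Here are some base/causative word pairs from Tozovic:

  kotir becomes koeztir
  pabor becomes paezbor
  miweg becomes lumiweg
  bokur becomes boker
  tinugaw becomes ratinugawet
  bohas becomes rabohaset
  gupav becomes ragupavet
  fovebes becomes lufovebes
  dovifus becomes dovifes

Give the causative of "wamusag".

kotir and bokur both end in -r yet inflect differently (koeztir, boker), so the final letter is not what conditions the rule; the last vowel is.
"wamusag" has last vowel 'a'. The stems whose last vowel is 'a' (bohas → rabohaset, tinugaw → ratinugawet, gupav → ragupavet) add ra- … -et around the stem.
So wamusag → rawamusaget.

rawamusaget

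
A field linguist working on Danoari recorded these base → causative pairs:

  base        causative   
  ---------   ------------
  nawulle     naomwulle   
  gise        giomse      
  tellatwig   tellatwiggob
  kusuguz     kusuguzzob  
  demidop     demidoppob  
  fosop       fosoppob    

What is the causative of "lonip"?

lonippob

nawulle and tellatwig both have 3 vowels yet inflect differently (naomwulle, tellatwiggob), so the number of vowels is not what conditions the rule; whether the stem ends in a vowel or a consonant is.
"lonip" ends in a consonant. The stems ending in a consonant (tellatwig → tellatwiggob, kusuguz → kusuguzzob, demidop → demidoppob) double the final consonant and add -ob.
So lonip → lonippob.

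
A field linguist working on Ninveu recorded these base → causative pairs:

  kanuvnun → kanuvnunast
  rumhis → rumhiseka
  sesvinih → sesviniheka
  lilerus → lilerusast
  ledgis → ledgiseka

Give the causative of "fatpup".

ledgis and lilerus both end in -s yet inflect differently (ledgiseka, lilerusast), so the final letter is not what conditions the rule; the last vowel is.
"fatpup" has last vowel 'u'. The stems whose last vowel is 'u' (lilerus → lilerusast, kanuvnun → kanuvnunast) add -ast.
The other pattern: stems whose last vowel is 'i' add -eka.
So fatpup → fatpupast.

fatpupast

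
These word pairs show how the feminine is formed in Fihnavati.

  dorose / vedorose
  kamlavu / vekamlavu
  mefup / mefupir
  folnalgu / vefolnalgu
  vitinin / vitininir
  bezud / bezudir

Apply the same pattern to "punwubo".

vepunwubo

"punwubo" ends in a vowel. The stems ending in a vowel (kamlavu → vekamlavu, folnalgu → vefolnalgu, dorose → vedorose) add the prefix ve-.
So punwubo → vepunwubo.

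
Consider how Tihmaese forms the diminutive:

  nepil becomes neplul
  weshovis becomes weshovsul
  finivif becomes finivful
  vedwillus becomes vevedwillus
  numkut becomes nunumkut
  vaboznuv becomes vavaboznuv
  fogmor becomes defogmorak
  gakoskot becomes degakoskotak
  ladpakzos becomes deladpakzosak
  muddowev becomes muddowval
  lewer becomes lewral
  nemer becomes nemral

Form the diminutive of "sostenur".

weshovis and vedwillus both end in -s yet inflect differently (weshovsul, vevedwillus), so the final letter is not what conditions the rule; the last vowel is.
"sostenur" has last vowel 'u'. The stems whose last vowel is 'u' (vedwillus → vevedwillus, numkut → nunumkut, vaboznuv → vavaboznuv) repeat the first consonant+vowel as a prefix.
The other patterns: stems whose last vowel is 'i' delete the last vowel and add -ul; stems whose last vowel is 'o' add de- … -ak around the stem; stems whose last vowel is 'e' delete the last vowel and add -al.
So sostenur → sosostenur.

sosostenur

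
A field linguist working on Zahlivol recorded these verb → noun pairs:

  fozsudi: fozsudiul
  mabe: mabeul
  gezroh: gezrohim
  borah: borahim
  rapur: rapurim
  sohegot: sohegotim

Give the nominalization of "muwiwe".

mabe and gezroh both have 2 vowels yet inflect differently (mabeul, gezrohim), so the number of vowels is not what conditions the rule; whether the stem ends in a vowel or a consonant is.
"muwiwe" ends in a vowel. The stems ending in a vowel (fozsudi → fozsudiul, mabe → mabeul) add -ul.
The other pattern: stems ending in a consonant add -im.
So muwiwe → muwiweul.

muwiweul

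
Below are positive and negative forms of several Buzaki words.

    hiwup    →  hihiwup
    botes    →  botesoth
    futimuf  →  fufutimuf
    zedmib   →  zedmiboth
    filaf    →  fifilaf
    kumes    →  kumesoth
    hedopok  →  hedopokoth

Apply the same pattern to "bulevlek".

bulevlekoth

hiwup and hedopok both begin with h- yet inflect differently (hihiwup, hedopokoth), so the first letter is not what conditions the rule; the final letter is.
"bulevlek" ends in -k. The one such stem in the data (hedopok → hedopokoth) adds -oth, so the same rule applies.
So bulevlek → bulevlekoth.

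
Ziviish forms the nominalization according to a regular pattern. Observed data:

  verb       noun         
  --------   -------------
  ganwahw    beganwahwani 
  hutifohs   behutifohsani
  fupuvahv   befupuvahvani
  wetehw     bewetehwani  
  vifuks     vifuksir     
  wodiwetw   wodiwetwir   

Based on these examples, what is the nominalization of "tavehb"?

"tavehb" has second-to-last letter 'h'. The stems whose second-to-last letter is 'h' (ganwahw → beganwahwani, hutifohs → behutifohsani, fupuvahv → befupuvahvani) add be- … -ani around the stem.
So tavehb → betavehbani.

betavehbani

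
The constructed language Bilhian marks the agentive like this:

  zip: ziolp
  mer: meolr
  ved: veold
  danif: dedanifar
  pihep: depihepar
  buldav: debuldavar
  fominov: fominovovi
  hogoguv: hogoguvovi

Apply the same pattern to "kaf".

zip and pihep both end in -p yet inflect differently (ziolp, depihepar), so the final letter is not what conditions the rule; the number of vowels is.
"kaf" has 1 vowel. The stems with 1 vowel (zip → ziolp, mer → meolr, ved → veold) insert -ol- after the first vowel.
The other patterns: stems with 2 vowels add de- … -ar around the stem; stems with 3 vowels add -ovi.
So kaf → kaolf.

kaolf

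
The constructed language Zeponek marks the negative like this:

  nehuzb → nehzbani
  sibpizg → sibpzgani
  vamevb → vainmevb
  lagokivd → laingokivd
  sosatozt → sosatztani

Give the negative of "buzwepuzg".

buzwepzgani

nehuzb and vamevb both end in -b yet inflect differently (nehzbani, vainmevb), so the final letter is not what conditions the rule; the second-to-last letter is.
"buzwepuzg" has second-to-last letter 'z'. The stems whose second-to-last letter is 'z' (sibpizg → sibpzgani, sosatozt → sosatztani, nehuzb → nehzbani) delete the last vowel and add -ani.
So buzwepuzg → buzwepzgani.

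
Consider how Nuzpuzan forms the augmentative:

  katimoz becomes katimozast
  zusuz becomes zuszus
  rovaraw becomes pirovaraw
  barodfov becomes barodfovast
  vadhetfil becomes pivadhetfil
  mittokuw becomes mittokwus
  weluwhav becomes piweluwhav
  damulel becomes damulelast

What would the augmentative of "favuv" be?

"favuv" has last vowel 'u'. The stems whose last vowel is 'u' (mittokuw → mittokwus, zusuz → zuszus) delete the last vowel and add -us.
The other patterns: stems whose last vowel is 'a' or 'i' add the prefix pi-; stems whose last vowel is 'e' or 'o' add -ast.
So favuv → favvus.

favvus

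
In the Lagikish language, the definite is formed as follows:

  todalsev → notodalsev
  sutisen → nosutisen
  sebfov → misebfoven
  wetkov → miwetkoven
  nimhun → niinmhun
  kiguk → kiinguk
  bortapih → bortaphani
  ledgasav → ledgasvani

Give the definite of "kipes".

nokipes

"kipes" has last vowel 'e'. The stems whose last vowel is 'e' (todalsev → notodalsev, sutisen → nosutisen) add the prefix no-.
So kipes → nokipes.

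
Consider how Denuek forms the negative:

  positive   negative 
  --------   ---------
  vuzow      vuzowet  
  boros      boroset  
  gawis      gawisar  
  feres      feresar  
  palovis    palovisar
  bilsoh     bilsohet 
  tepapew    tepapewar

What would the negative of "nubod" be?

nubodet

boros and feres both end in -s yet inflect differently (boroset, feresar), so the final letter is not what conditions the rule; the last vowel is.
"nubod" has last vowel 'o'. The stems whose last vowel is 'o' (bilsoh → bilsohet, vuzow → vuzowet, boros → boroset) add -et.
The other pattern: stems whose last vowel is 'e' or 'i' add -ar.
So nubod → nubodet.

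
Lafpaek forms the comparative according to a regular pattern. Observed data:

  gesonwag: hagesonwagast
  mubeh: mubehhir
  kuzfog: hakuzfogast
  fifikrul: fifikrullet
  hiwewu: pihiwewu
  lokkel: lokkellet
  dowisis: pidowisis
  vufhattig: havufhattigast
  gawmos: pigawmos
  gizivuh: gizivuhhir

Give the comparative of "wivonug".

gawmos and kuzfog both have last vowel 'o' yet inflect differently (pigawmos, hakuzfogast), so the last vowel is not what conditions the rule; the final letter is.
"wivonug" ends in -g. The stems ending in -g (kuzfog → hakuzfogast, vufhattig → havufhattigast, gesonwag → hagesonwagast) add ha- … -ast around the stem.
The other patterns: stems ending in -s or -u add the prefix pi-; stems ending in -l double the final consonant and add -et; stems ending in -h double the final consonant and add -ir.
So wivonug → hawivonugast.

hawivonugast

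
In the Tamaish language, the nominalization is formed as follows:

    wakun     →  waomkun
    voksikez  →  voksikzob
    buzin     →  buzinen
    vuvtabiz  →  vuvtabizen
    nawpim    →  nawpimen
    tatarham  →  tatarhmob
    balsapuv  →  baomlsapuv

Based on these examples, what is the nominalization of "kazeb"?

kazbob

"kazeb" has last vowel 'e'. The one such stem in the data (voksikez → voksikzob) deletes the last vowel and adds -ob (as does tatarham), so the same rule applies.
So kazeb → kazbob.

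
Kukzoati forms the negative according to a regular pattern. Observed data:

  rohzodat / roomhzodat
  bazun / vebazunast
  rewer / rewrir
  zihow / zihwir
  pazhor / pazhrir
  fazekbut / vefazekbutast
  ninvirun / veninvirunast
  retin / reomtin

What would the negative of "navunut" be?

venavunutast

retin and ninvirun both end in -n yet inflect differently (reomtin, veninvirunast), so the final letter is not what conditions the rule; the last vowel is.
"navunut" has last vowel 'u'. The stems whose last vowel is 'u' (ninvirun → veninvirunast, bazun → vebazunast, fazekbut → vefazekbutast) add ve- … -ast around the stem.
The other patterns: stems whose last vowel is 'e' or 'o' delete the last vowel and add -ir; stems whose last vowel is 'a' or 'i' insert -om- after the first vowel.
So navunut → venavunutast.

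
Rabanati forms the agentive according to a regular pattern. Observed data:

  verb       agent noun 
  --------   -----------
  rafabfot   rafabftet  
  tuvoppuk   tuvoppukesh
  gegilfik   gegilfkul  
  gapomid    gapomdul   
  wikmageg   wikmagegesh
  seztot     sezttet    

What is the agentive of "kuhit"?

gegilfik and tuvoppuk both end in -k yet inflect differently (gegilfkul, tuvoppukesh), so the final letter is not what conditions the rule; the last vowel is.
"kuhit" has last vowel 'i'. The stems whose last vowel is 'i' (gegilfik → gegilfkul, gapomid → gapomdul) delete the last vowel and add -ul.
So kuhit → kuhtul.

kuhtul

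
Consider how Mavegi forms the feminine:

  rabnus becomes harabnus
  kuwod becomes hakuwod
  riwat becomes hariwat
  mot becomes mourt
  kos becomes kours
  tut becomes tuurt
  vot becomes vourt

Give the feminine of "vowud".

riwat and mot both end in -t yet inflect differently (hariwat, mourt), so the final letter is not what conditions the rule; the number of vowels is.
"vowud" has 2 vowels. The stems with 2 vowels (rabnus → harabnus, kuwod → hakuwod, riwat → hariwat) add the prefix ha-.
So vowud → havowud.

havowud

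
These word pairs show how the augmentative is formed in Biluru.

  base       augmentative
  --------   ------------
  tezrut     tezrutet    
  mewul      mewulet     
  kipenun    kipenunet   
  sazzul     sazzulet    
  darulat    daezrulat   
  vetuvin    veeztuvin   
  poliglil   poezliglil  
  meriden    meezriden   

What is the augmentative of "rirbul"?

tezrut and darulat both end in -t yet inflect differently (tezrutet, daezrulat), so the final letter is not what conditions the rule; the last vowel is.
"rirbul" has last vowel 'u'. The stems whose last vowel is 'u' (tezrut → tezrutet, mewul → mewulet, kipenun → kipenunet) add -et.
So rirbul → rirbulet.

rirbulet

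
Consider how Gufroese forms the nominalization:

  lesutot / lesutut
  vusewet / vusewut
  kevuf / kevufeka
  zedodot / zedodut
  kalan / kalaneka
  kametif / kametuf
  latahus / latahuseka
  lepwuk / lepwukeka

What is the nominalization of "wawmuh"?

"wawmuh" has last vowel 'u'. The stems whose last vowel is 'u' (kevuf → kevufeka, latahus → latahuseka, lepwuk → lepwukeka) add -eka.
So wawmuh → wawmuheka.

wawmuheka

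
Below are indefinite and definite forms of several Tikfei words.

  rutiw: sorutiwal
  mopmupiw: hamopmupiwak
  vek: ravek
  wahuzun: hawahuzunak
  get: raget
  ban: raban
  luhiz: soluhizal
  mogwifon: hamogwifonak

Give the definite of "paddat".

sopaddatal

ban and mogwifon both end in -n yet inflect differently (raban, hamogwifonak), so the final letter is not what conditions the rule; the number of vowels is.
"paddat" has 2 vowels. The stems with 2 vowels (luhiz → soluhizal, rutiw → sorutiwal) add so- … -al around the stem.
The other patterns: stems with 1 vowel add the prefix ra-; stems with 3 vowels add ha- … -ak around the stem.
So paddat → sopaddatal.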